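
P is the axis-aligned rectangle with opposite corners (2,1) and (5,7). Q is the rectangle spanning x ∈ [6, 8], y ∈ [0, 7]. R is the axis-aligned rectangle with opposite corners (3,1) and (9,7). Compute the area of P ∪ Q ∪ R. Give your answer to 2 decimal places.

44.00

By inclusion–exclusion:
Individual areas: |P| = 18, |Q| = 14, |R| = 36.
|P∩Q| = 0 (no overlap).
|P∩R|: x∈[3,5], y∈[1,7] → 2·6 = 12.
|Q∩R|: x∈[6,8], y∈[1,7] → 2·6 = 12.
|P∩Q∩R| = 0.
|P ∪ Q ∪ R| = 68 − 24 + 0 = 44.00.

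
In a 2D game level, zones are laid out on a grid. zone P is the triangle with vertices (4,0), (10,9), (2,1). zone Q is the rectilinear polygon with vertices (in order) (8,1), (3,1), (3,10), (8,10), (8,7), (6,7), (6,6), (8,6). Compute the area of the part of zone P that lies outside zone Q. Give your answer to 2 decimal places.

|zone P| = 12, |zone P∩zone Q| = 8.6667.
|zone P ∖ zone Q| = |zone P| − |zone P∩zone Q| = 12 − 8.6667 = 3.33.

3.33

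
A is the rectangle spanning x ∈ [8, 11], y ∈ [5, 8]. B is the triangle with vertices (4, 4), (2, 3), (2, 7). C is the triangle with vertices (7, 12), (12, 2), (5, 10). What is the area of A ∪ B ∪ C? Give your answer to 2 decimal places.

23.83

By inclusion–exclusion:
Individual areas: |A| = 9, |B| = 4, |C| = 15.
|A∩B| = 0.
|A∩C| = 4.1696.
|B∩C| = 0.
|A∩B∩C| = 0.
|A ∪ B ∪ C| = 28 − 4.1696 + 0 = 23.83.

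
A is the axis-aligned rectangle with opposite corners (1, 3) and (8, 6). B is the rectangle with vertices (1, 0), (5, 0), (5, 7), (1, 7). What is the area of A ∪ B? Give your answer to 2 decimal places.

By inclusion–exclusion:
Individual areas: |A| = 21, |B| = 28.
|A∩B|: x∈[1,5], y∈[3,6] → 4·3 = 12.
|A ∪ B| = 49 − 12 = 37.00.

37.00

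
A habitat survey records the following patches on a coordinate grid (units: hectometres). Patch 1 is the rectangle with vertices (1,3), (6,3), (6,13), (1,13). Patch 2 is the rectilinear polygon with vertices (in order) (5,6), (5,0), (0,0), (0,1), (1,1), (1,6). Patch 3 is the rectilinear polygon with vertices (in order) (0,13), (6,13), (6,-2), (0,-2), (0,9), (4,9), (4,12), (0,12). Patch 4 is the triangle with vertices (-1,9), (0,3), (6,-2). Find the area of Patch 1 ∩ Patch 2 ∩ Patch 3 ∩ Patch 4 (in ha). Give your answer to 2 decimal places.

2.60

The intersection is the polygon with vertices (1,3), (1,5.857), (2.818,3).
By the shoelace formula its area is 2.60.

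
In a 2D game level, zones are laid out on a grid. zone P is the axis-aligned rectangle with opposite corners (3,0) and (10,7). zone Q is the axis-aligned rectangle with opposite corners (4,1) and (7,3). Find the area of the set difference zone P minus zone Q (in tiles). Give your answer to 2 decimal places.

|zone P∩zone Q|: x∈[4,7], y∈[1,3] → 3·2 = 6.
|zone P| = 49.
|zone P ∖ zone Q| = |zone P| − |zone P∩zone Q| = 49 − 6 = 43.00.

43.00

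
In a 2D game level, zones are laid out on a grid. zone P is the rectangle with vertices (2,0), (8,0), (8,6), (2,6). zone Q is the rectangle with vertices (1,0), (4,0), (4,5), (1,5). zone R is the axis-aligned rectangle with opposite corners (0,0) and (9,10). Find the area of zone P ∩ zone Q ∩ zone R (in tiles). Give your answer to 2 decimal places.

10.00

The intersection is the polygon with vertices (4,5), (4,0), (2,0), (2,5).
By the shoelace formula its area is 10.00.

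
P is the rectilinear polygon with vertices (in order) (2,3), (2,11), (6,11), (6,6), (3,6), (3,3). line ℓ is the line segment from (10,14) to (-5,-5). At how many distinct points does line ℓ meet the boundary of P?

The segment meets the boundary at (2,3.867), (3,5.133), (3.684,6), (6,8.933).

4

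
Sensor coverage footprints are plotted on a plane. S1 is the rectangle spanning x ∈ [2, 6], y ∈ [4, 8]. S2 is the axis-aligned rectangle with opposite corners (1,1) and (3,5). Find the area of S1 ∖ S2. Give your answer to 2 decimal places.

|S1∩S2|: x∈[2,3], y∈[4,5] → 1·1 = 1.
|S1| = 16.
|S1 ∖ S2| = |S1| − |S1∩S2| = 16 − 1 = 15.00.

15.00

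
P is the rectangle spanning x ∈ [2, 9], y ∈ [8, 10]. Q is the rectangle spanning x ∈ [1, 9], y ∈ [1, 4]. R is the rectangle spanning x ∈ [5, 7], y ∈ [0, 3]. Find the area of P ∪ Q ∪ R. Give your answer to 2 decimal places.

By inclusion–exclusion:
Individual areas: |P| = 14, |Q| = 24, |R| = 6.
|P∩Q| = 0 (no overlap).
|P∩R| = 0 (no overlap).
|Q∩R|: x∈[5,7], y∈[1,3] → 2·2 = 4.
|P∩Q∩R| = 0.
|P ∪ Q ∪ R| = 44 − 4 + 0 = 40.00.

40.00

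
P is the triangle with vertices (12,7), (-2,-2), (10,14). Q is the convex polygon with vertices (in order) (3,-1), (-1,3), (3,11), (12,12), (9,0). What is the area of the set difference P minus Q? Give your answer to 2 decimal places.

8.00

|P| = 58, |P∩Q| = 49.9971.
|P ∖ Q| = |P| − |P∩Q| = 58 − 49.9971 = 8.00.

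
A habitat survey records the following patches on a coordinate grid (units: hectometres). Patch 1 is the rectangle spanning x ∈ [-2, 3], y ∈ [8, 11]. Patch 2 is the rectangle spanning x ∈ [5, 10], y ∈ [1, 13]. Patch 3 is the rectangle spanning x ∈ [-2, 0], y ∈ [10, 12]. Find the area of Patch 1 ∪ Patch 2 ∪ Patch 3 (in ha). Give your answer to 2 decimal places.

By inclusion–exclusion:
Individual areas: |Patch 1| = 15, |Patch 2| = 60, |Patch 3| = 4.
|Patch 1∩Patch 2| = 0 (no overlap).
|Patch 1∩Patch 3|: x∈[-2,0], y∈[10,11] → 2·1 = 2.
|Patch 2∩Patch 3| = 0 (no overlap).
|Patch 1∩Patch 2∩Patch 3| = 0.
|Patch 1 ∪ Patch 2 ∪ Patch 3| = 79 − 2 + 0 = 77.00.

77.00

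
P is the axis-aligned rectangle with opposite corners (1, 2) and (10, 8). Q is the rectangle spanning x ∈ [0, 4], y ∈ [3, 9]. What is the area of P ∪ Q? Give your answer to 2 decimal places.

By inclusion–exclusion:
Individual areas: |P| = 54, |Q| = 24.
|P∩Q|: x∈[1,4], y∈[3,8] → 3·5 = 15.
|P ∪ Q| = 78 − 15 = 63.00.

63.00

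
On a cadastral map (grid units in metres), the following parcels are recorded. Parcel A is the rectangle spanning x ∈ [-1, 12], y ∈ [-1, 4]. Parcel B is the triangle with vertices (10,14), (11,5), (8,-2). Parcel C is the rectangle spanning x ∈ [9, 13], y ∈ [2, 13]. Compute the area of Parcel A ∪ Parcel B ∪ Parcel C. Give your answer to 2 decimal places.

103.52

By inclusion–exclusion:
Individual areas: |Parcel A| = 65, |Parcel B| = 17, |Parcel C| = 44.
|Parcel A∩Parcel B| = 5.3125.
|Parcel A∩Parcel C|: x∈[9,12], y∈[2,4] → 3·2 = 6.
|Parcel B∩Parcel C| = 13.4534.
|Parcel A∩Parcel B∩Parcel C| = 2.2857.
|Parcel A ∪ Parcel B ∪ Parcel C| = 126 − 24.7659 + 2.2857 = 103.52.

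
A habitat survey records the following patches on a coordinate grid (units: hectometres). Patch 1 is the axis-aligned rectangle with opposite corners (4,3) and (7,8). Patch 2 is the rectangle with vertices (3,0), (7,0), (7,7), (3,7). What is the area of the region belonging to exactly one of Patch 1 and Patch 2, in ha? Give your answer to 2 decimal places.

19.00

|Patch 1∩Patch 2|: x∈[4,7], y∈[3,7] → 3·4 = 12.
|Patch 1 △ Patch 2| = |Patch 1| + |Patch 2| − 2·|Patch 1∩Patch 2| = 15 + 28 − 24 = 19.00.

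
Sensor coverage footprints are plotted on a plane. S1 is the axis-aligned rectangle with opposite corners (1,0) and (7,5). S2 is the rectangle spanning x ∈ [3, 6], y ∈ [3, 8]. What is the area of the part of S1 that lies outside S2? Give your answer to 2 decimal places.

|S1∩S2|: x∈[3,6], y∈[3,5] → 3·2 = 6.
|S1| = 30.
|S1 ∖ S2| = |S1| − |S1∩S2| = 30 − 6 = 24.00.

24.00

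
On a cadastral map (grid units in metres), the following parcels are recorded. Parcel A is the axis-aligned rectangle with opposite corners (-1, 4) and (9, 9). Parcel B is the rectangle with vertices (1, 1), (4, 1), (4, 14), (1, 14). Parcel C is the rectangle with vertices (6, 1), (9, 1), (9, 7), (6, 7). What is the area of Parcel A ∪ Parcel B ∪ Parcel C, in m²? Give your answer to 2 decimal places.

By inclusion–exclusion:
Individual areas: |Parcel A| = 50, |Parcel B| = 39, |Parcel C| = 18.
|Parcel A∩Parcel B|: x∈[1,4], y∈[4,9] → 3·5 = 15.
|Parcel A∩Parcel C|: x∈[6,9], y∈[4,7] → 3·3 = 9.
|Parcel B∩Parcel C| = 0 (no overlap).
|Parcel A∩Parcel B∩Parcel C| = 0.
|Parcel A ∪ Parcel B ∪ Parcel C| = 107 − 24 + 0 = 83.00.

83.00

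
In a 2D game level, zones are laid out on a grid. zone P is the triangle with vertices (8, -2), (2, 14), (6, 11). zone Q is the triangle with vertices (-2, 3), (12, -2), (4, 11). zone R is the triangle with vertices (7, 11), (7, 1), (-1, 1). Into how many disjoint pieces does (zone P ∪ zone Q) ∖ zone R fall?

(zone P ∪ zone Q) ∖ zone R splits into 2 disjoint pieces (area 18.1882, area 27.4675).

2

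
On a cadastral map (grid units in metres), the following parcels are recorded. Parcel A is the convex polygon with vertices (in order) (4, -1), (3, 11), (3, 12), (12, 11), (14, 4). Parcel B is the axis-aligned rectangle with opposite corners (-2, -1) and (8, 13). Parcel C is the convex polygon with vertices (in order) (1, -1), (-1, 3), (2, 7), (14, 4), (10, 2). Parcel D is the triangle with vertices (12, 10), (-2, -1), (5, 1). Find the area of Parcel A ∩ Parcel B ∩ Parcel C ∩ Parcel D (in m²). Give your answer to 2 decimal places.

11.36

The intersection is the polygon with vertices (3.631,3.425), (6.69,5.828), (8,5.5), (8,4.857), (5,1), (3.861,0.674).
By the shoelace formula its area is 11.36.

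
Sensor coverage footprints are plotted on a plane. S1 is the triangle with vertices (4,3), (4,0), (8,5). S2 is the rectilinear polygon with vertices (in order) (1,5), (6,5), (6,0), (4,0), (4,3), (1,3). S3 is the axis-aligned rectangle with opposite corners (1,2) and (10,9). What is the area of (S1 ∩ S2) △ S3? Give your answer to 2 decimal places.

|S1 ∩ S2| = 4.5.
|(S1 ∩ S2) ∩ S3| = 2.9.
|(S1 ∩ S2) △ S3| = 4.5 + 63 − 5.8 = 61.70.

61.70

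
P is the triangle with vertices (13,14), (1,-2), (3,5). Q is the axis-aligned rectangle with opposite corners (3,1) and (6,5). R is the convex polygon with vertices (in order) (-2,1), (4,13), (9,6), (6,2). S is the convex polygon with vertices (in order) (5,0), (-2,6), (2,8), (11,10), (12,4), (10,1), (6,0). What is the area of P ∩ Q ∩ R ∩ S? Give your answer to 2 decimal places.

The intersection is the polygon with vertices (6,5), (6,4.667), (3.793,1.724), (3.091,1.636), (3,1.714), (3,5).
By the shoelace formula its area is 6.62.

6.62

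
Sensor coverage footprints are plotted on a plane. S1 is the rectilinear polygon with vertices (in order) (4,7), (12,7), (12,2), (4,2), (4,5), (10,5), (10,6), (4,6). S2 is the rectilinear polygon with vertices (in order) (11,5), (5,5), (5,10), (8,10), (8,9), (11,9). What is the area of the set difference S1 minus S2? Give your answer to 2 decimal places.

27.00

|S1| = 34, |S1∩S2| = 7.
|S1 ∖ S2| = |S1| − |S1∩S2| = 34 − 7 = 27.00.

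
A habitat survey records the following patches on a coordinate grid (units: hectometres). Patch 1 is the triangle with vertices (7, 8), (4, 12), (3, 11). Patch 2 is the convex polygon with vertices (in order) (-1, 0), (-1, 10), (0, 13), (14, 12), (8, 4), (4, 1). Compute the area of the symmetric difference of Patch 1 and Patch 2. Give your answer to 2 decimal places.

122.50

|Patch 1| = 3.5, |Patch 2| = 126, |Patch 1∩Patch 2| = 3.5.
|Patch 1 △ Patch 2| = |Patch 1| + |Patch 2| − 2·|Patch 1∩Patch 2| = 3.5 + 126 − 7 = 122.50.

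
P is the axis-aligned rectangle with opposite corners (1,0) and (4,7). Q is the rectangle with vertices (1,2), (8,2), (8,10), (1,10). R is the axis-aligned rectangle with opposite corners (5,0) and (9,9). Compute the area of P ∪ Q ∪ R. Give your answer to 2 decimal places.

By inclusion–exclusion:
Individual areas: |P| = 21, |Q| = 56, |R| = 36.
|P∩Q|: x∈[1,4], y∈[2,7] → 3·5 = 15.
|P∩R| = 0 (no overlap).
|Q∩R|: x∈[5,8], y∈[2,9] → 3·7 = 21.
|P∩Q∩R| = 0.
|P ∪ Q ∪ R| = 113 − 36 + 0 = 77.00.

77.00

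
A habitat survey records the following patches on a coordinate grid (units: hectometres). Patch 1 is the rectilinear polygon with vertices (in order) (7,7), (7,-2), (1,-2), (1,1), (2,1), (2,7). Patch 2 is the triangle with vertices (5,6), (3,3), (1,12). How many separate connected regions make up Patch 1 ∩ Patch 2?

1

Patch 1 ∩ Patch 2 is a single connected region.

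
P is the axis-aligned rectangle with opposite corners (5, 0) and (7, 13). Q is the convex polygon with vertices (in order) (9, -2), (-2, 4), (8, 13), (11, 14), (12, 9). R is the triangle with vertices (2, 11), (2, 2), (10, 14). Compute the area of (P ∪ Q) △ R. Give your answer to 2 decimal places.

|P ∪ Q| = 119.1303.
|(P ∪ Q) ∩ R| = 27.1143.
|(P ∪ Q) △ R| = 119.1303 + 36 − 54.2286 = 100.90.

100.90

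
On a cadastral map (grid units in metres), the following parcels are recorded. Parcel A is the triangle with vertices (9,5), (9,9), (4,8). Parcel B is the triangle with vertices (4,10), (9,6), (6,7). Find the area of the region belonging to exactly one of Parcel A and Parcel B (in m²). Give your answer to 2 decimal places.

|Parcel A| = 10, |Parcel B| = 3.5, |Parcel A∩Parcel B| = 2.6765.
|Parcel A △ Parcel B| = |Parcel A| + |Parcel B| − 2·|Parcel A∩Parcel B| = 10 + 3.5 − 5.3529 = 8.15.

8.15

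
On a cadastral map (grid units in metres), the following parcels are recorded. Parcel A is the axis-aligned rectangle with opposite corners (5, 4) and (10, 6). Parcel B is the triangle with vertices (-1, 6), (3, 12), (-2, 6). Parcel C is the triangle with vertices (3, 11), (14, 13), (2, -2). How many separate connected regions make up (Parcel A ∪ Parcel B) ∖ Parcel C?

2

(Parcel A ∪ Parcel B) ∖ Parcel C splits into 2 disjoint pieces (area 4.8, area 3).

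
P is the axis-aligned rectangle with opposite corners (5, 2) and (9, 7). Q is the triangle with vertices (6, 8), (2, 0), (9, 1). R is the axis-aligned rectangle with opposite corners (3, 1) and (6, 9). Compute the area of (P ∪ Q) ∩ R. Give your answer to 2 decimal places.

The region (P ∪ Q) ∩ R is the polygon with vertices (5,6), (5,7), (5.5,7), (6,8), (6,1), (3,1), (3,2).
By the shoelace formula its area is 12.25.

12.25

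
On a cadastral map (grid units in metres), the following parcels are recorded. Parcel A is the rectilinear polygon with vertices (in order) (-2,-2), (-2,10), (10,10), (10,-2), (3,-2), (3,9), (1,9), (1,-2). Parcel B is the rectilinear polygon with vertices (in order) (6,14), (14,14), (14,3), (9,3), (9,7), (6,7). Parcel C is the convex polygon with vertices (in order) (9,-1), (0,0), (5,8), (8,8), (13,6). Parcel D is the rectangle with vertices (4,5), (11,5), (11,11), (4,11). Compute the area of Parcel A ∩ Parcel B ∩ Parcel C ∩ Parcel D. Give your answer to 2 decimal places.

The intersection is the polygon with vertices (9,7), (6,7), (6,8), (8,8), (10,7.2), (10,5), (9,5).
By the shoelace formula its area is 5.20.

5.20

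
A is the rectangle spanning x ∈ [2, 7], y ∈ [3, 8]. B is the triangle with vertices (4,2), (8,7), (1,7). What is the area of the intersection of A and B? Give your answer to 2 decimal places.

The intersection is the polygon with vertices (7,5.75), (4.8,3), (3.4,3), (2,5.333), (2,7), (7,7).
By the shoelace formula its area is 15.34.

15.34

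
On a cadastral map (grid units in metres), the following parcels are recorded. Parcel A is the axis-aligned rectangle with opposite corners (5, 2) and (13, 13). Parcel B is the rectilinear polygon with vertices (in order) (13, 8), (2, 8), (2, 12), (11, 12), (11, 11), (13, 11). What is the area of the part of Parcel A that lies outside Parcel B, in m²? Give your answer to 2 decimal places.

58.00

|Parcel A| = 88, |Parcel A∩Parcel B| = 30.
|Parcel A ∖ Parcel B| = |Parcel A| − |Parcel A∩Parcel B| = 88 − 30 = 58.00.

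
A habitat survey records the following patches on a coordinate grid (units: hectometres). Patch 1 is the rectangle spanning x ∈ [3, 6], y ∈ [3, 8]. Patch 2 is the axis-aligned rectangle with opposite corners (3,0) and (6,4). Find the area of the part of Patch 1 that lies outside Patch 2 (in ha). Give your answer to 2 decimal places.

12.00

|Patch 1∩Patch 2|: x∈[3,6], y∈[3,4] → 3·1 = 3.
|Patch 1| = 15.
|Patch 1 ∖ Patch 2| = |Patch 1| − |Patch 1∩Patch 2| = 15 − 3 = 12.00.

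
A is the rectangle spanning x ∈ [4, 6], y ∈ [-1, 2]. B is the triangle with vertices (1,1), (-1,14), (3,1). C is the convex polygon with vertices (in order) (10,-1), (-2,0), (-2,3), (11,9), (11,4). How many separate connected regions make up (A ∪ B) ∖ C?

2

(A ∪ B) ∖ C splits into 2 disjoint pieces (area 0.8333, area 6.9847).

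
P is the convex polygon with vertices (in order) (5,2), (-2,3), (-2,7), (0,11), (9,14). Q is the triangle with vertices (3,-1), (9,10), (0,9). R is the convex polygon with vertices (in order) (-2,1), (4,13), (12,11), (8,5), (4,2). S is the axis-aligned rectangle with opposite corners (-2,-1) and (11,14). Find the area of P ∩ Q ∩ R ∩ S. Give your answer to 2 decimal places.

35.05

The intersection is the polygon with vertices (2.118,9.235), (7.615,9.846), (5.571,3.714), (5.077,2.808), (4.16,2.12), (1.97,2.433), (0.75,6.5).
By the shoelace formula its area is 35.05.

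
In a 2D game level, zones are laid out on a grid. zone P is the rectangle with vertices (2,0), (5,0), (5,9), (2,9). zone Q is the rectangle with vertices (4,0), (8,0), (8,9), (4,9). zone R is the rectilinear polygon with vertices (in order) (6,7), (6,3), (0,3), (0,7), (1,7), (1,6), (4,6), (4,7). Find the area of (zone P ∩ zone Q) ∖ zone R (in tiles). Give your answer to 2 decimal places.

5.00

|zone P ∩ zone Q| = 9.
|(zone P ∩ zone Q) ∩ zone R| = 4.
|(zone P ∩ zone Q) ∖ zone R| = 9 − 4 = 5.00.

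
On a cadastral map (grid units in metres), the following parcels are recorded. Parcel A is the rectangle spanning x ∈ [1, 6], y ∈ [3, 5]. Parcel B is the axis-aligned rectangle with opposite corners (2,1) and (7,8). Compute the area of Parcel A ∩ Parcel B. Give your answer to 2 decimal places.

8.00

|Parcel A∩Parcel B|: x∈[2,6], y∈[3,5] → 4·2 = 8.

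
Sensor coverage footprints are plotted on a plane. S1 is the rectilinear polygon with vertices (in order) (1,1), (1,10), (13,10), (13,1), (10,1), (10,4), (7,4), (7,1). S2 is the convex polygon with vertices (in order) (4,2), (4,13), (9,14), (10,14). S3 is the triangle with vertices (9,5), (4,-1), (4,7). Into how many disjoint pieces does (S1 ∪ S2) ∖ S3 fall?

(S1 ∪ S2) ∖ S3 splits into 2 disjoint pieces (area 97.9167, area 1.0667).

2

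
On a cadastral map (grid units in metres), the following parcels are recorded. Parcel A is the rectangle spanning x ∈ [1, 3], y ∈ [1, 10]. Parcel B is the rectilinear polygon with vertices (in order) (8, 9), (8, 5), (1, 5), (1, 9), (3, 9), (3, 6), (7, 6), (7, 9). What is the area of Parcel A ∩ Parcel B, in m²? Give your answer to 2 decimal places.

8.00

The intersection is the polygon with vertices (3,5), (1,5), (1,9), (3,9), (3,6).
By the shoelace formula its area is 8.00.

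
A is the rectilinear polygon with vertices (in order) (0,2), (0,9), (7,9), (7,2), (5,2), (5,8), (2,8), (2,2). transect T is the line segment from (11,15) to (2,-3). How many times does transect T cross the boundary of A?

The segment meets the boundary at (5,3), (7,7).

2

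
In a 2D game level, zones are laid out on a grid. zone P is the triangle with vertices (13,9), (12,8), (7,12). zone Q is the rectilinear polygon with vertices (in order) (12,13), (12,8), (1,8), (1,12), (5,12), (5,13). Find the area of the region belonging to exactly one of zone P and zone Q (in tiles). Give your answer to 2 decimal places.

48.00

|zone P| = 4.5, |zone Q| = 51, |zone P∩zone Q| = 3.75.
|zone P △ zone Q| = |zone P| + |zone Q| − 2·|zone P∩zone Q| = 4.5 + 51 − 7.5 = 48.00.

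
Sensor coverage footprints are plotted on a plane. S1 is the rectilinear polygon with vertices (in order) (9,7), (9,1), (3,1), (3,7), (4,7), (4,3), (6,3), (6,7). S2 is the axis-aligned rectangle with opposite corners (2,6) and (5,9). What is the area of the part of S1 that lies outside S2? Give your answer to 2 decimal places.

|S1| = 28, |S1∩S2| = 1.
|S1 ∖ S2| = |S1| − |S1∩S2| = 28 − 1 = 27.00.

27.00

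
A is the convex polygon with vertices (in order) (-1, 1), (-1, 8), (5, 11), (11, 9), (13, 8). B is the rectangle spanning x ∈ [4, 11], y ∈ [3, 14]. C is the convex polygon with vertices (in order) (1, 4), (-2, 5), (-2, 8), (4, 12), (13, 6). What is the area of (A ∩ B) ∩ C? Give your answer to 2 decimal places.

28.33

The region (A ∩ B) ∩ C is the polygon with vertices (6,10.667), (11,7.333), (11,7), (7,5), (4,4.5), (4,10.5), (5,11).
By the shoelace formula its area is 28.33.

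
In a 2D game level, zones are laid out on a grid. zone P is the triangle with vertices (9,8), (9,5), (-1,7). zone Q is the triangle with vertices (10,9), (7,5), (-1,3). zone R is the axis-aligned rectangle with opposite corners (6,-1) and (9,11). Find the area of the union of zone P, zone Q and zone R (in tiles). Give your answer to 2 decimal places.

By inclusion–exclusion:
Individual areas: |zone P| = 15, |zone Q| = 13, |zone R| = 36.
|zone P∩zone Q| = 5.4537.
|zone P∩zone R| = 7.65.
|zone Q∩zone R| = 5.3674.
|zone P∩zone Q∩zone R| = 4.4583.
|zone P ∪ zone Q ∪ zone R| = 64 − 18.4711 + 4.4583 = 49.99.

49.99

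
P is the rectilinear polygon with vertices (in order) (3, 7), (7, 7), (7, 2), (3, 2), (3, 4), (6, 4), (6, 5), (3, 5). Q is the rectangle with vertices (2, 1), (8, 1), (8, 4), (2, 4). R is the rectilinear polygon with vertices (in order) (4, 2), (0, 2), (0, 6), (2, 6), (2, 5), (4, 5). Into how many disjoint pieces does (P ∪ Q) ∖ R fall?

1

(P ∪ Q) ∖ R is a single connected region.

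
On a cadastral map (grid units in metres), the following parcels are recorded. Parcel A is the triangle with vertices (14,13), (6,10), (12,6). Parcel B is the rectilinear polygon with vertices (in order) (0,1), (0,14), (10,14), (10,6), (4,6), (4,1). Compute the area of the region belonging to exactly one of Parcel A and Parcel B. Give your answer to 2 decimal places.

108.33

|Parcel A| = 25, |Parcel B| = 100, |Parcel A∩Parcel B| = 8.3333.
|Parcel A △ Parcel B| = |Parcel A| + |Parcel B| − 2·|Parcel A∩Parcel B| = 25 + 100 − 16.6667 = 108.33.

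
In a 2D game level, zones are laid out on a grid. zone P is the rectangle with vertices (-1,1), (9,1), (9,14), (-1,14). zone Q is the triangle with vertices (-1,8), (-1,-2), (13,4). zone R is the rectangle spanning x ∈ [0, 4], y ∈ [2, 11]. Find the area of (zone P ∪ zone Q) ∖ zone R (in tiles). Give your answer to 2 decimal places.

|zone P ∪ zone Q| = 146.2143.
|(zone P ∪ zone Q) ∩ zone R| = 36.
|(zone P ∪ zone Q) ∖ zone R| = 146.2143 − 36 = 110.21.

110.21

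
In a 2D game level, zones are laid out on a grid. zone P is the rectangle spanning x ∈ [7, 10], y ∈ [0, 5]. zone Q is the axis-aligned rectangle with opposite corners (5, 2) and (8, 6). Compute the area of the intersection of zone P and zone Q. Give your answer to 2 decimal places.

|zone P∩zone Q|: x∈[7,8], y∈[2,5] → 1·3 = 3.

3.00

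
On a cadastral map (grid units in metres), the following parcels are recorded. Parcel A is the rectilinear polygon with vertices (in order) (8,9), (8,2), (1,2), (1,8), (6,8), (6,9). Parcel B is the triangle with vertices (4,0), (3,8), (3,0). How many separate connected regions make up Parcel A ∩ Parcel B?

1

Parcel A ∩ Parcel B is a single connected region.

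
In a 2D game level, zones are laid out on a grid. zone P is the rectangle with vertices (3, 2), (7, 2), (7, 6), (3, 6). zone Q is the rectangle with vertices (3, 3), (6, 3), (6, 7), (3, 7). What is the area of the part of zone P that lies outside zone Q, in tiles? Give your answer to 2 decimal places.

|zone P∩zone Q|: x∈[3,6], y∈[3,6] → 3·3 = 9.
|zone P| = 16.
|zone P ∖ zone Q| = |zone P| − |zone P∩zone Q| = 16 − 9 = 7.00.

7.00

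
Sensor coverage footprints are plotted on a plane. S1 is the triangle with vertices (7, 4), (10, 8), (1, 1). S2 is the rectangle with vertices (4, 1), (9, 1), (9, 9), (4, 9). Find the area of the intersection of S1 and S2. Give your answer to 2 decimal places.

5.97

The intersection is the polygon with vertices (7,4), (4,2.5), (4,3.333), (9,7.222), (9,6.667).
By the shoelace formula its area is 5.97.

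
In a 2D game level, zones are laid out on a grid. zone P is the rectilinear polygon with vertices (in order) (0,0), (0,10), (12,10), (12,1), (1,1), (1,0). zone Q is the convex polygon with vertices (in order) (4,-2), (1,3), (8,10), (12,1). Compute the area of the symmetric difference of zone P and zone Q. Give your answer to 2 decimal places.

|zone P| = 109, |zone Q| = 70, |zone P∩zone Q| = 55.3.
|zone P △ zone Q| = |zone P| + |zone Q| − 2·|zone P∩zone Q| = 109 + 70 − 110.6 = 68.40.

68.40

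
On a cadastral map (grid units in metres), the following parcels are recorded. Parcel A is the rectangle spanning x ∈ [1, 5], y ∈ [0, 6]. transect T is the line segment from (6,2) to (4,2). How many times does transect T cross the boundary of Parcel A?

1

The segment meets the boundary at (5,2).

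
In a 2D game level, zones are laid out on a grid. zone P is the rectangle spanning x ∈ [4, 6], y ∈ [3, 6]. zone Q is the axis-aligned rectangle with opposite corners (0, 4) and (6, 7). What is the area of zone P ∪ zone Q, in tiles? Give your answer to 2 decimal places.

20.00

By inclusion–exclusion:
Individual areas: |zone P| = 6, |zone Q| = 18.
|zone P∩zone Q|: x∈[4,6], y∈[4,6] → 2·2 = 4.
|zone P ∪ zone Q| = 24 − 4 = 20.00.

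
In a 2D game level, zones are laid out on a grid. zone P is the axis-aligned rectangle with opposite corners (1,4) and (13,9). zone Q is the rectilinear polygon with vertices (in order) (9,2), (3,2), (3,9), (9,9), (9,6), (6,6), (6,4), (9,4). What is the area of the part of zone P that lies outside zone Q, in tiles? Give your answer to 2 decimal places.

36.00

|zone P| = 60, |zone P∩zone Q| = 24.
|zone P ∖ zone Q| = |zone P| − |zone P∩zone Q| = 60 − 24 = 36.00.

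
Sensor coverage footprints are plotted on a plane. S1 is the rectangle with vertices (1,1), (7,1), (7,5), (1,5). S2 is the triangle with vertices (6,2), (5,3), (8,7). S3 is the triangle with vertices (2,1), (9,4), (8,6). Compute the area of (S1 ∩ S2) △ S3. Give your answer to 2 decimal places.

|S1 ∩ S2| = 2.75.
|(S1 ∩ S2) ∩ S3| = 2.3483.
|(S1 ∩ S2) △ S3| = 2.75 + 8.5 − 4.6966 = 6.55.

6.55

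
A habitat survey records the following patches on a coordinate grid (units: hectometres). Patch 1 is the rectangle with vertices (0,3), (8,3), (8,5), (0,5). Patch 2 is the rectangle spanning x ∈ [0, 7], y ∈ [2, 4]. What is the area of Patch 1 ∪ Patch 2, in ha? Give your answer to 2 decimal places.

By inclusion–exclusion:
Individual areas: |Patch 1| = 16, |Patch 2| = 14.
|Patch 1∩Patch 2|: x∈[0,7], y∈[3,4] → 7·1 = 7.
|Patch 1 ∪ Patch 2| = 30 − 7 = 23.00.

23.00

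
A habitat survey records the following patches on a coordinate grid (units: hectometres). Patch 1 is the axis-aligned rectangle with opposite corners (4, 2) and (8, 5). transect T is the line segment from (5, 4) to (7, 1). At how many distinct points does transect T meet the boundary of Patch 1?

1

The segment meets the boundary at (6.333,2).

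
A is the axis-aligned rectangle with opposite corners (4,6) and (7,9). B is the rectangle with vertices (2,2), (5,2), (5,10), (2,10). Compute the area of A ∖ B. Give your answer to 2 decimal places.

6.00

|A∩B|: x∈[4,5], y∈[6,9] → 1·3 = 3.
|A| = 9.
|A ∖ B| = |A| − |A∩B| = 9 − 3 = 6.00.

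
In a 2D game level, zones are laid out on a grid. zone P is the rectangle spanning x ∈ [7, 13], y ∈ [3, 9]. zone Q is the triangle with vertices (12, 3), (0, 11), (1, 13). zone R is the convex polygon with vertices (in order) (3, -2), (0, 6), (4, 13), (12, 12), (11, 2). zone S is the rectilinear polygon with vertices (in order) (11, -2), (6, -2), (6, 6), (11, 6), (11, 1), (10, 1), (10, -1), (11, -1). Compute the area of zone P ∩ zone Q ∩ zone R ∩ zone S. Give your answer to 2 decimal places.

1.68

The intersection is the polygon with vertices (7.5,6), (8.7,6), (11,3.909), (11,3.667).
By the shoelace formula its area is 1.68.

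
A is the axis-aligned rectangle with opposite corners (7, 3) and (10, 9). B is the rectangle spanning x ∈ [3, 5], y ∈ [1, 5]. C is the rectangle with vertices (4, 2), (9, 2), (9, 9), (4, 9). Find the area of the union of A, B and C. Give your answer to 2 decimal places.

By inclusion–exclusion:
Individual areas: |A| = 18, |B| = 8, |C| = 35.
|A∩B| = 0 (no overlap).
|A∩C|: x∈[7,9], y∈[3,9] → 2·6 = 12.
|B∩C|: x∈[4,5], y∈[2,5] → 1·3 = 3.
|A∩B∩C| = 0.
|A ∪ B ∪ C| = 61 − 15 + 0 = 46.00.

46.00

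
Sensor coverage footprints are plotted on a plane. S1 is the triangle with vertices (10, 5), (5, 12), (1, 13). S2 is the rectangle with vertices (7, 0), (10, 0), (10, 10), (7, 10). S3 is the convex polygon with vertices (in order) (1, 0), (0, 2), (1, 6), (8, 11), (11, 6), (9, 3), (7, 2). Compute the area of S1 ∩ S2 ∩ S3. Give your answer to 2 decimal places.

The intersection is the polygon with vertices (7,7.667), (7,9.2), (10,5).
By the shoelace formula its area is 2.30.

2.30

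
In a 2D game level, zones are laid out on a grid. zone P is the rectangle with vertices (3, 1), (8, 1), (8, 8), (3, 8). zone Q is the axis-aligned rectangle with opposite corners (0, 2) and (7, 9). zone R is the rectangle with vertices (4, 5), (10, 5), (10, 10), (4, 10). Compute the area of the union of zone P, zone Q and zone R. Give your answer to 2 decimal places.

By inclusion–exclusion:
Individual areas: |zone P| = 35, |zone Q| = 49, |zone R| = 30.
|zone P∩zone Q|: x∈[3,7], y∈[2,8] → 4·6 = 24.
|zone P∩zone R|: x∈[4,8], y∈[5,8] → 4·3 = 12.
|zone Q∩zone R|: x∈[4,7], y∈[5,9] → 3·4 = 12.
|zone P∩zone Q∩zone R| = 9.
|zone P ∪ zone Q ∪ zone R| = 114 − 48 + 9 = 75.00.

75.00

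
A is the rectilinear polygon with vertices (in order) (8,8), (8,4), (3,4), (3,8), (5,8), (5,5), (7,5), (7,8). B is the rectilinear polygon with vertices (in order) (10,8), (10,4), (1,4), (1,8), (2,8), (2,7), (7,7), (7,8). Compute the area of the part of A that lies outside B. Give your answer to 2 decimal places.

2.00

|A| = 14, |A∩B| = 12.
|A ∖ B| = |A| − |A∩B| = 14 − 12 = 2.00.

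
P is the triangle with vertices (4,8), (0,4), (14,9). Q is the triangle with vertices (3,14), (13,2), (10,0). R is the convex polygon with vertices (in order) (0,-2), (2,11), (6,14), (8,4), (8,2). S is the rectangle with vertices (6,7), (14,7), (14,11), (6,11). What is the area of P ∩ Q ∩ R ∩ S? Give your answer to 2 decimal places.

The intersection is the polygon with vertices (7.137,8.314), (7.4,7), (6.5,7), (6,8), (6,8.2).
By the shoelace formula its area is 1.35.

1.35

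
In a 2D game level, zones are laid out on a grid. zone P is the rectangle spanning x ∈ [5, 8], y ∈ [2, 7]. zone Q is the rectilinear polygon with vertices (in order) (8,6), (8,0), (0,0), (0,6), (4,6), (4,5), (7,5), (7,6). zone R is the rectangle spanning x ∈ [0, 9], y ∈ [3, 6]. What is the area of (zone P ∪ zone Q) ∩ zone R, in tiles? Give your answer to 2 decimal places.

23.00

The region (zone P ∪ zone Q) ∩ zone R is the polygon with vertices (0,6), (4,6), (4,5), (5,5), (5,6), (8,6), (8,3), (0,3).
By the shoelace formula its area is 23.00.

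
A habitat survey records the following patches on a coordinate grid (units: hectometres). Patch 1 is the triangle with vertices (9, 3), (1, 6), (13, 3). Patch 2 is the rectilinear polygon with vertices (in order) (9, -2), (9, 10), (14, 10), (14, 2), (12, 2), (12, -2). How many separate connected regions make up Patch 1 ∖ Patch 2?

1

Patch 1 ∖ Patch 2 is a single connected region.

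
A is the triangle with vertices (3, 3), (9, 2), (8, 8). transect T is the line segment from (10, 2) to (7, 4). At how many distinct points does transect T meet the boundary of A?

1

The segment meets the boundary at (8.875,2.75).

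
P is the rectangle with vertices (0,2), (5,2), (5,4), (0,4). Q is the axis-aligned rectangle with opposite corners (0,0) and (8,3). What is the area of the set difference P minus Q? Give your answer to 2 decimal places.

5.00

|P∩Q|: x∈[0,5], y∈[2,3] → 5·1 = 5.
|P| = 10.
|P ∖ Q| = |P| − |P∩Q| = 10 − 5 = 5.00.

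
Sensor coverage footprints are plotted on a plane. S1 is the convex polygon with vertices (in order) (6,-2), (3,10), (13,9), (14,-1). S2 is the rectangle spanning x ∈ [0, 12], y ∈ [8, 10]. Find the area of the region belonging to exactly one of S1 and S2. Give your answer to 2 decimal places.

96.10

|S1| = 99, |S2| = 24, |S1∩S2| = 13.45.
|S1 △ S2| = |S1| + |S2| − 2·|S1∩S2| = 99 + 24 − 26.9 = 96.10.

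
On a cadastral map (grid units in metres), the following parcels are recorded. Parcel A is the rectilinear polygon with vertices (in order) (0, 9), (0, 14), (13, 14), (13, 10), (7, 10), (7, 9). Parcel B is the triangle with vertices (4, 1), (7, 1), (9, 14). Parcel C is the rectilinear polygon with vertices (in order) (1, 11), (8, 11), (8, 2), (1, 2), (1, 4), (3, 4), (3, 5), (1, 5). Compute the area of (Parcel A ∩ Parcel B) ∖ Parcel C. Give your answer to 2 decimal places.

|Parcel A ∩ Parcel B| = 1.8462.
|(Parcel A ∩ Parcel B) ∩ Parcel C| = 0.3462.
|(Parcel A ∩ Parcel B) ∖ Parcel C| = 1.8462 − 0.3462 = 1.50.

1.50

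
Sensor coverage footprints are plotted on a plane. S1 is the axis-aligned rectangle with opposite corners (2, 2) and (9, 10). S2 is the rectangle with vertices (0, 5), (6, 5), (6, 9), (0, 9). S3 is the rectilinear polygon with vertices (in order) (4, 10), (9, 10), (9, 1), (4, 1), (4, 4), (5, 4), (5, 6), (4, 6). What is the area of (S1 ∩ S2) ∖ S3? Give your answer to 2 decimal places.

|S1 ∩ S2| = 16.
|(S1 ∩ S2) ∩ S3| = 7.
|(S1 ∩ S2) ∖ S3| = 16 − 7 = 9.00.

9.00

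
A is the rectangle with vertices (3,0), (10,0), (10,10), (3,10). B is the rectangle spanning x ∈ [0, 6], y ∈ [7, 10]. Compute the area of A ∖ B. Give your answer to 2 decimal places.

61.00

|A∩B|: x∈[3,6], y∈[7,10] → 3·3 = 9.
|A| = 70.
|A ∖ B| = |A| − |A∩B| = 70 − 9 = 61.00.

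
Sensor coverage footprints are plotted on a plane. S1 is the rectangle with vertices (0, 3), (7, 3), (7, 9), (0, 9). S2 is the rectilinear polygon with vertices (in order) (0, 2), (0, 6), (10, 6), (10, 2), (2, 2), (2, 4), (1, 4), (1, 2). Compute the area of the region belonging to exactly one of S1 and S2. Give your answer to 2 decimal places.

|S1| = 42, |S2| = 38, |S1∩S2| = 20.
|S1 △ S2| = |S1| + |S2| − 2·|S1∩S2| = 42 + 38 − 40 = 40.00.

40.00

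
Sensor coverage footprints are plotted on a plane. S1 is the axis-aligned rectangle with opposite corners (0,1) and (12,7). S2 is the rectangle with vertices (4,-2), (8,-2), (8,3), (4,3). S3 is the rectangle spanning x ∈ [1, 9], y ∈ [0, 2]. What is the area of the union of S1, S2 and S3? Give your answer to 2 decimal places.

By inclusion–exclusion:
Individual areas: |S1| = 72, |S2| = 20, |S3| = 16.
|S1∩S2|: x∈[4,8], y∈[1,3] → 4·2 = 8.
|S1∩S3|: x∈[1,9], y∈[1,2] → 8·1 = 8.
|S2∩S3|: x∈[4,8], y∈[0,2] → 4·2 = 8.
|S1∩S2∩S3| = 4.
|S1 ∪ S2 ∪ S3| = 108 − 24 + 4 = 88.00.

88.00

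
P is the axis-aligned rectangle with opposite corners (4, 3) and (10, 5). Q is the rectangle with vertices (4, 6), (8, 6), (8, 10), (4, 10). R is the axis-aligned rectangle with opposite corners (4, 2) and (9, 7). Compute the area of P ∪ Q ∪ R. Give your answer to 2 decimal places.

By inclusion–exclusion:
Individual areas: |P| = 12, |Q| = 16, |R| = 25.
|P∩Q| = 0 (no overlap).
|P∩R|: x∈[4,9], y∈[3,5] → 5·2 = 10.
|Q∩R|: x∈[4,8], y∈[6,7] → 4·1 = 4.
|P∩Q∩R| = 0.
|P ∪ Q ∪ R| = 53 − 14 + 0 = 39.00.

39.00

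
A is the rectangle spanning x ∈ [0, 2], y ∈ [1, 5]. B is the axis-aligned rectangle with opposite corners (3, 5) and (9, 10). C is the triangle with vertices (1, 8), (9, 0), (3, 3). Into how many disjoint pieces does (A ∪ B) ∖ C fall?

(A ∪ B) ∖ C splits into 2 disjoint pieces (area 8, area 29.5).

2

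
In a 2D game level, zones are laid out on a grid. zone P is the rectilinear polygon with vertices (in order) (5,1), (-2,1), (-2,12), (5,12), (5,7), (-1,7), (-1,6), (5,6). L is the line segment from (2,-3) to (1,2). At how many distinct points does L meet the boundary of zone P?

1

The segment meets the boundary at (1.2,1).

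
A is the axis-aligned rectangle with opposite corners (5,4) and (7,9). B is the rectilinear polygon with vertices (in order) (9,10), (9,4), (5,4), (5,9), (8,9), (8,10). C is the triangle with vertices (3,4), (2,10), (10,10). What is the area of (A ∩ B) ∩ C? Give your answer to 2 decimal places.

4.86

The region (A ∩ B) ∩ C is the polygon with vertices (5,9), (7,9), (7,7.429), (5,5.714).
By the shoelace formula its area is 4.86.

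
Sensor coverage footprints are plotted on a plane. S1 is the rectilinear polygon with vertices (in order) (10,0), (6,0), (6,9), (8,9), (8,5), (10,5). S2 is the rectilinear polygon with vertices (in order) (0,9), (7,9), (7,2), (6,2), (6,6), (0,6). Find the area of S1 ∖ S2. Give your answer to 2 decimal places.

|S1| = 28, |S1∩S2| = 7.
|S1 ∖ S2| = |S1| − |S1∩S2| = 28 − 7 = 21.00.

21.00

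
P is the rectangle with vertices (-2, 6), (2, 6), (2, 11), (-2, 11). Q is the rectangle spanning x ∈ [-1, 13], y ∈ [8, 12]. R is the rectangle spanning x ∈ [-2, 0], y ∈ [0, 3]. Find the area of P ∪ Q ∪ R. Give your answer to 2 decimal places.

By inclusion–exclusion:
Individual areas: |P| = 20, |Q| = 56, |R| = 6.
|P∩Q|: x∈[-1,2], y∈[8,11] → 3·3 = 9.
|P∩R| = 0 (no overlap).
|Q∩R| = 0 (no overlap).
|P∩Q∩R| = 0.
|P ∪ Q ∪ R| = 82 − 9 + 0 = 73.00.

73.00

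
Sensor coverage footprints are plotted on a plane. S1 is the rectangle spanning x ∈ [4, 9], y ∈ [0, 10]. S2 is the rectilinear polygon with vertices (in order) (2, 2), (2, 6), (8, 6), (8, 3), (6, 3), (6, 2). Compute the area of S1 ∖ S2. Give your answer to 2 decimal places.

36.00

|S1| = 50, |S1∩S2| = 14.
|S1 ∖ S2| = |S1| − |S1∩S2| = 50 − 14 = 36.00.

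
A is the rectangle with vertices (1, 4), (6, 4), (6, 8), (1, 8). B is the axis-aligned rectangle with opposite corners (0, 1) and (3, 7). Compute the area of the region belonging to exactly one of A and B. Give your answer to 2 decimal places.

26.00

|A∩B|: x∈[1,3], y∈[4,7] → 2·3 = 6.
|A △ B| = |A| + |B| − 2·|A∩B| = 20 + 18 − 12 = 26.00.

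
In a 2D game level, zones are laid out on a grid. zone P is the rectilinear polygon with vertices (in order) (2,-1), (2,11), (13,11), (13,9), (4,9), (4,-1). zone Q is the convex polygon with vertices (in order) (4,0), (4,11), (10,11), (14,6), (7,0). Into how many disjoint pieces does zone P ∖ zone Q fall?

zone P ∖ zone Q splits into 2 disjoint pieces (area 24, area 4.4).

2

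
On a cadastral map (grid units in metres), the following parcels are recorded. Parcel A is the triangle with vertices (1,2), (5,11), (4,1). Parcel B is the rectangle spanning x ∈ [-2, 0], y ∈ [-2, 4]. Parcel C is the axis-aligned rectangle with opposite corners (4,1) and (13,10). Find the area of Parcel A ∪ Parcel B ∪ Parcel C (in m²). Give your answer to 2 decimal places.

104.80

By inclusion–exclusion:
Individual areas: |Parcel A| = 15.5, |Parcel B| = 12, |Parcel C| = 81.
|Parcel A∩Parcel B| = 0.
|Parcel A∩Parcel C| = 3.7028.
|Parcel B∩Parcel C| = 0 (no overlap).
|Parcel A∩Parcel B∩Parcel C| = 0.
|Parcel A ∪ Parcel B ∪ Parcel C| = 108.5 − 3.7028 + 0 = 104.80.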